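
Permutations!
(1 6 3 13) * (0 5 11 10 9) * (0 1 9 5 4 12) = (0 4 12)(1 6 3 13 9)(5 11 10) = [4, 6, 2, 13, 12, 11, 3, 7, 8, 1, 5, 10, 0, 9]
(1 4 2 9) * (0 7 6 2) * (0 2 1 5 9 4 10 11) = (0 7 6 1 10 11)(2 4)(5 9) = [7, 10, 4, 3, 2, 9, 1, 6, 8, 5, 11, 0]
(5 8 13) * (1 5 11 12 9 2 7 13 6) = (1 5 8 6)(2 7 13 11 12 9) = [0, 5, 7, 3, 4, 8, 1, 13, 6, 2, 10, 12, 9, 11]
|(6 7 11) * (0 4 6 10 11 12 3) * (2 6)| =|(0 4 2 6 7 12 3)(10 11)| =14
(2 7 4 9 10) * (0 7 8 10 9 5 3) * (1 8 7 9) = (0 9 1 8 10 2 7 4 5 3) = [9, 8, 7, 0, 5, 3, 6, 4, 10, 1, 2]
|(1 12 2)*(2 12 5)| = |(12)(1 5 2)| = 3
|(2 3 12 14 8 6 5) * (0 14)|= |(0 14 8 6 5 2 3 12)|= 8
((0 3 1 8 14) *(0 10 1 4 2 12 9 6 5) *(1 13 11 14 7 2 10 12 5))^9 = [6, 13, 12, 1, 8, 9, 10, 14, 11, 4, 7, 5, 3, 2, 0] = (0 6 10 7 14)(1 13 2 12 3)(4 8 11 5 9)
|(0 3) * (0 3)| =1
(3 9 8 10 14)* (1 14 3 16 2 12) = (1 14 16 2 12)(3 9 8 10) = [0, 14, 12, 9, 4, 5, 6, 7, 10, 8, 3, 11, 1, 13, 16, 15, 2]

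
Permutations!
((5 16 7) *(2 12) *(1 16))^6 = (1 7)(5 16) = [0, 7, 2, 3, 4, 16, 6, 1, 8, 9, 10, 11, 12, 13, 14, 15, 5]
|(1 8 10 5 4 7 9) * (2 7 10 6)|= |(1 8 6 2 7 9)(4 10 5)|= 6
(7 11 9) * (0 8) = (0 8)(7 11 9) = [8, 1, 2, 3, 4, 5, 6, 11, 0, 7, 10, 9]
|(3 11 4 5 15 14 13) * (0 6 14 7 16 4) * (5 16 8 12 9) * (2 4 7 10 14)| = |(0 6 2 4 16 7 8 12 9 5 15 10 14 13 3 11)| = 16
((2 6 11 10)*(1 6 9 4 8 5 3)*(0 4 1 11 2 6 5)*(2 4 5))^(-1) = (0 8 4 6 10 11 3 5)(1 9 2) = [8, 9, 1, 5, 6, 0, 10, 7, 4, 2, 11, 3]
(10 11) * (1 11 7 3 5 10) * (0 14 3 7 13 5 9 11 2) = (0 14 3 9 11 1 2)(5 10 13) = [14, 2, 0, 9, 4, 10, 6, 7, 8, 11, 13, 1, 12, 5, 3]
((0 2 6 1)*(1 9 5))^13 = [2, 0, 6, 3, 4, 1, 9, 7, 8, 5] = (0 2 6 9 5 1)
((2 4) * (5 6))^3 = (2 4)(5 6) = [0, 1, 4, 3, 2, 6, 5]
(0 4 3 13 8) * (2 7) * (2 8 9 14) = (0 4 3 13 9 14 2 7 8) = [4, 1, 7, 13, 3, 5, 6, 8, 0, 14, 10, 11, 12, 9, 2]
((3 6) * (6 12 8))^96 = (12) = [0, 1, 2, 3, 4, 5, 6, 7, 8, 9, 10, 11, 12]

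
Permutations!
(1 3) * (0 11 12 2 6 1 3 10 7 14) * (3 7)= (0 11 12 2 6 1 10 3 7 14)= [11, 10, 6, 7, 4, 5, 1, 14, 8, 9, 3, 12, 2, 13, 0]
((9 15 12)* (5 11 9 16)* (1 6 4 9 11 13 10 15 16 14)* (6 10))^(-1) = (1 14 12 15 10)(4 6 13 5 16 9) = [0, 14, 2, 3, 6, 16, 13, 7, 8, 4, 1, 11, 15, 5, 12, 10, 9]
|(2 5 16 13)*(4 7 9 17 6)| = 20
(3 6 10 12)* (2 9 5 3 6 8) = (2 9 5 3 8)(6 10 12) = [0, 1, 9, 8, 4, 3, 10, 7, 2, 5, 12, 11, 6]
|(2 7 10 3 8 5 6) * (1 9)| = |(1 9)(2 7 10 3 8 5 6)| = 14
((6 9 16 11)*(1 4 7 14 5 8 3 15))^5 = (1 8 7 15 5 4 3 14)(6 9 16 11) = [0, 8, 2, 14, 3, 4, 9, 15, 7, 16, 10, 6, 12, 13, 1, 5, 11]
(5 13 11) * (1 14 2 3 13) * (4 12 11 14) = (1 4 12 11 5)(2 3 13 14) = [0, 4, 3, 13, 12, 1, 6, 7, 8, 9, 10, 5, 11, 14, 2]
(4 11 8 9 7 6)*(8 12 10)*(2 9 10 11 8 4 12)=(2 9 7 6 12 11)(4 8 10)=[0, 1, 9, 3, 8, 5, 12, 6, 10, 7, 4, 2, 11]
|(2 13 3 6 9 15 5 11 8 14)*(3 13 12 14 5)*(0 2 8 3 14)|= 24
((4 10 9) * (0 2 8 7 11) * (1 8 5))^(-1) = (0 11 7 8 1 5 2)(4 9 10) = [11, 5, 0, 3, 9, 2, 6, 8, 1, 10, 4, 7]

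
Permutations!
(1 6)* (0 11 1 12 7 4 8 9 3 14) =(0 11 1 6 12 7 4 8 9 3 14) =[11, 6, 2, 14, 8, 5, 12, 4, 9, 3, 10, 1, 7, 13, 0]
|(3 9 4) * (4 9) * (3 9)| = 3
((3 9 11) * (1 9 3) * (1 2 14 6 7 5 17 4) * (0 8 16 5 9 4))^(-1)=(0 17 5 16 8)(1 4)(2 11 9 7 6 14)=[17, 4, 11, 3, 1, 16, 14, 6, 0, 7, 10, 9, 12, 13, 2, 15, 8, 5]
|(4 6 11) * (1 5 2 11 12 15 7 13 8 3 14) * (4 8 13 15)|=42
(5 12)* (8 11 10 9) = (5 12)(8 11 10 9) = [0, 1, 2, 3, 4, 12, 6, 7, 11, 8, 9, 10, 5]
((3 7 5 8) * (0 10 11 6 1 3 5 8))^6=(0 7 6)(1 10 8)(3 11 5)=[7, 10, 2, 11, 4, 3, 0, 6, 1, 9, 8, 5]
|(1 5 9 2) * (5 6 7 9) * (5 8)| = 10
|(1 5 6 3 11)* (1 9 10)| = |(1 5 6 3 11 9 10)| = 7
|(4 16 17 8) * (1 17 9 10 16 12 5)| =6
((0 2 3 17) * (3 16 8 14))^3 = [8, 1, 14, 2, 4, 5, 6, 7, 17, 9, 10, 11, 12, 13, 0, 15, 3, 16] = (0 8 17 16 3 2 14)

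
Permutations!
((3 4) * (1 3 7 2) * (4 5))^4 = (1 7 5)(2 4 3) = [0, 7, 4, 2, 3, 1, 6, 5]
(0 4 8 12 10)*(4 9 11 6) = (0 9 11 6 4 8 12 10) = [9, 1, 2, 3, 8, 5, 4, 7, 12, 11, 0, 6, 10]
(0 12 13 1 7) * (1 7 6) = (0 12 13 7)(1 6) = [12, 6, 2, 3, 4, 5, 1, 0, 8, 9, 10, 11, 13, 7]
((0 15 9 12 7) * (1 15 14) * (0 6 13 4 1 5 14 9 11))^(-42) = (0 15 4 6 12)(1 13 7 9 11) = [15, 13, 2, 3, 6, 5, 12, 9, 8, 11, 10, 1, 0, 7, 14, 4]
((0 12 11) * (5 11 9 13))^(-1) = (0 11 5 13 9 12) = [11, 1, 2, 3, 4, 13, 6, 7, 8, 12, 10, 5, 0, 9]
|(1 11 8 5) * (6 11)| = |(1 6 11 8 5)| = 5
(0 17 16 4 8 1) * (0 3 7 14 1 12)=[17, 3, 2, 7, 8, 5, 6, 14, 12, 9, 10, 11, 0, 13, 1, 15, 4, 16]=(0 17 16 4 8 12)(1 3 7 14)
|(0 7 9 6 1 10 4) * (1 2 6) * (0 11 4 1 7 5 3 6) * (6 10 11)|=18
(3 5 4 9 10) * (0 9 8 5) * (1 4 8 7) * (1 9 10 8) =(0 10 3)(1 4 7 9 8 5) =[10, 4, 2, 0, 7, 1, 6, 9, 5, 8, 3]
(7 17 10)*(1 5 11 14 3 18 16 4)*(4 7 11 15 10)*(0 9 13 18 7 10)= (0 9 13 18 16 10 11 14 3 7 17 4 1 5 15)= [9, 5, 2, 7, 1, 15, 6, 17, 8, 13, 11, 14, 12, 18, 3, 0, 10, 4, 16]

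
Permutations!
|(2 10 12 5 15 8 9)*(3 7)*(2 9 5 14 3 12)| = |(2 10)(3 7 12 14)(5 15 8)| = 12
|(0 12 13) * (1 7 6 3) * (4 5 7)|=|(0 12 13)(1 4 5 7 6 3)|=6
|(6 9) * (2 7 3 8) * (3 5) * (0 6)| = |(0 6 9)(2 7 5 3 8)| = 15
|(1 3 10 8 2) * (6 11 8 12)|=8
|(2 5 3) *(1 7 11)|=3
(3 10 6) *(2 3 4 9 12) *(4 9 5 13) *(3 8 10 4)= [0, 1, 8, 4, 5, 13, 9, 7, 10, 12, 6, 11, 2, 3]= (2 8 10 6 9 12)(3 4 5 13)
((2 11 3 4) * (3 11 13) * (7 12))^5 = (2 13 3 4)(7 12) = [0, 1, 13, 4, 2, 5, 6, 12, 8, 9, 10, 11, 7, 3]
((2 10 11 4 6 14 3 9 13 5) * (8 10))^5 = (2 6 5 4 13 11 9 10 3 8 14) = [0, 1, 6, 8, 13, 4, 5, 7, 14, 10, 3, 9, 12, 11, 2]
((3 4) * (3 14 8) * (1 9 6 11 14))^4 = (1 14)(3 6)(4 11)(8 9) = [0, 14, 2, 6, 11, 5, 3, 7, 9, 8, 10, 4, 12, 13, 1]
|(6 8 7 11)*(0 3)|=4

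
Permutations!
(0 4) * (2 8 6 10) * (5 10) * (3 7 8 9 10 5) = [4, 1, 9, 7, 0, 5, 3, 8, 6, 10, 2] = (0 4)(2 9 10)(3 7 8 6)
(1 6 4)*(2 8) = (1 6 4)(2 8) = [0, 6, 8, 3, 1, 5, 4, 7, 2]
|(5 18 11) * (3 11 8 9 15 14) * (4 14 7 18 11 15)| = |(3 15 7 18 8 9 4 14)(5 11)| = 8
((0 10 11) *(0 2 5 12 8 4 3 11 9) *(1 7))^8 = (0 9 10)(2 5 12 8 4 3 11) = [9, 1, 5, 11, 3, 12, 6, 7, 4, 10, 0, 2, 8]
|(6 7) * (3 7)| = |(3 7 6)| = 3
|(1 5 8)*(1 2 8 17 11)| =4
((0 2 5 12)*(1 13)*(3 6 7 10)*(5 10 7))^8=(13)(0 2 10 3 6 5 12)=[2, 1, 10, 6, 4, 12, 5, 7, 8, 9, 3, 11, 0, 13]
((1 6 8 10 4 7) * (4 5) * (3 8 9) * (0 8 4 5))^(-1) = (0 10 8)(1 7 4 3 9 6) = [10, 7, 2, 9, 3, 5, 1, 4, 0, 6, 8]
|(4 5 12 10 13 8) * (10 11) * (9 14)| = |(4 5 12 11 10 13 8)(9 14)| = 14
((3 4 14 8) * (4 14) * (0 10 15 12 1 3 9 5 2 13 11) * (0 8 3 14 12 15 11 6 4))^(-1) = (15)(0 4 6 13 2 5 9 8 11 10)(1 12 3 14) = [4, 12, 5, 14, 6, 9, 13, 7, 11, 8, 0, 10, 3, 2, 1, 15]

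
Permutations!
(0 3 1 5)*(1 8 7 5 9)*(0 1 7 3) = (1 9 7 5)(3 8) = [0, 9, 2, 8, 4, 1, 6, 5, 3, 7]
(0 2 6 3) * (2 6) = (0 6 3) = [6, 1, 2, 0, 4, 5, 3]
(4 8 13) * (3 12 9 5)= (3 12 9 5)(4 8 13)= [0, 1, 2, 12, 8, 3, 6, 7, 13, 5, 10, 11, 9, 4]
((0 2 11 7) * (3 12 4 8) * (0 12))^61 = (0 4 11 3 12 2 8 7) = [4, 1, 8, 12, 11, 5, 6, 0, 7, 9, 10, 3, 2]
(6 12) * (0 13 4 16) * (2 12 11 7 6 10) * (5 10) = (0 13 4 16)(2 12 5 10)(6 11 7) = [13, 1, 12, 3, 16, 10, 11, 6, 8, 9, 2, 7, 5, 4, 14, 15, 0]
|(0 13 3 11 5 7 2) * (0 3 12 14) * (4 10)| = 20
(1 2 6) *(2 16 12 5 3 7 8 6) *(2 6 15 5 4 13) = [0, 16, 6, 7, 13, 3, 1, 8, 15, 9, 10, 11, 4, 2, 14, 5, 12] = (1 16 12 4 13 2 6)(3 7 8 15 5)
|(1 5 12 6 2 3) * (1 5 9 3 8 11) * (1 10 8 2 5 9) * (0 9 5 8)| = 9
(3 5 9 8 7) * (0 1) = (0 1)(3 5 9 8 7) = [1, 0, 2, 5, 4, 9, 6, 3, 7, 8]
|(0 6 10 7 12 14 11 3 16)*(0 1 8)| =|(0 6 10 7 12 14 11 3 16 1 8)| =11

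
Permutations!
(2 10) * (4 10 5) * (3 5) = (2 3 5 4 10) = [0, 1, 3, 5, 10, 4, 6, 7, 8, 9, 2]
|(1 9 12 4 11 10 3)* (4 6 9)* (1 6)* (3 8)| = |(1 4 11 10 8 3 6 9 12)| = 9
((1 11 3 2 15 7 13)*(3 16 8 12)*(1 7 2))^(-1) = (1 3 12 8 16 11)(2 15)(7 13) = [0, 3, 15, 12, 4, 5, 6, 13, 16, 9, 10, 1, 8, 7, 14, 2, 11]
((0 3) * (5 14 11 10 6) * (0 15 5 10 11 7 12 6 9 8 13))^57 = [9, 1, 2, 8, 4, 0, 14, 15, 6, 12, 7, 11, 5, 10, 3, 13] = (0 9 12 5)(3 8 6 14)(7 15 13 10)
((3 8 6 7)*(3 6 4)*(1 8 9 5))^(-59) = (1 8 4 3 9 5)(6 7) = [0, 8, 2, 9, 3, 1, 7, 6, 4, 5]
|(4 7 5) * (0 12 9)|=|(0 12 9)(4 7 5)|=3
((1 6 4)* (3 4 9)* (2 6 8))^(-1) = (1 4 3 9 6 2 8) = [0, 4, 8, 9, 3, 5, 2, 7, 1, 6]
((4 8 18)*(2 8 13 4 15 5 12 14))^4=(2 5 8 12 18 14 15)=[0, 1, 5, 3, 4, 8, 6, 7, 12, 9, 10, 11, 18, 13, 15, 2, 16, 17, 14]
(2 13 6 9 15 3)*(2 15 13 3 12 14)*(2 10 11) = (2 3 15 12 14 10 11)(6 9 13) = [0, 1, 3, 15, 4, 5, 9, 7, 8, 13, 11, 2, 14, 6, 10, 12]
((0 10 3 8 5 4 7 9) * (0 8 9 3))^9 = (0 10)(3 5)(4 9)(7 8) = [10, 1, 2, 5, 9, 3, 6, 8, 7, 4, 0]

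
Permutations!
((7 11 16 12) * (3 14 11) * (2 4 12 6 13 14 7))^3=[0, 1, 2, 7, 4, 5, 11, 3, 8, 9, 10, 13, 12, 16, 6, 15, 14]=(3 7)(6 11 13 16 14)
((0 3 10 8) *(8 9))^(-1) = (0 8 9 10 3) = [8, 1, 2, 0, 4, 5, 6, 7, 9, 10, 3]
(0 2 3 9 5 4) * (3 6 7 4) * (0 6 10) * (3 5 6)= [2, 1, 10, 9, 3, 5, 7, 4, 8, 6, 0]= (0 2 10)(3 9 6 7 4)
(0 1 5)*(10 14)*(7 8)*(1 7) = [7, 5, 2, 3, 4, 0, 6, 8, 1, 9, 14, 11, 12, 13, 10] = (0 7 8 1 5)(10 14)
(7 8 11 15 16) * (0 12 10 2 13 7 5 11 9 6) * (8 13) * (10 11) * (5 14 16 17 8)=(0 12 11 15 17 8 9 6)(2 5 10)(7 13)(14 16)=[12, 1, 5, 3, 4, 10, 0, 13, 9, 6, 2, 15, 11, 7, 16, 17, 14, 8]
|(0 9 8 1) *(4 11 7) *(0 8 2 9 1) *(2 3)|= |(0 1 8)(2 9 3)(4 11 7)|= 3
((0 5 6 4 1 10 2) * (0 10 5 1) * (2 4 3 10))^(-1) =(0 4 10 3 6 5 1) =[4, 0, 2, 6, 10, 1, 5, 7, 8, 9, 3]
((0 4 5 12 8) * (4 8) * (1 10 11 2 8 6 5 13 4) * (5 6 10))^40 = (13)(1 5 12) = [0, 5, 2, 3, 4, 12, 6, 7, 8, 9, 10, 11, 1, 13]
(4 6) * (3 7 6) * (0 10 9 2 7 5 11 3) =[10, 1, 7, 5, 0, 11, 4, 6, 8, 2, 9, 3] =(0 10 9 2 7 6 4)(3 5 11)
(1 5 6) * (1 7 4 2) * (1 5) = (2 5 6 7 4) = [0, 1, 5, 3, 2, 6, 7, 4]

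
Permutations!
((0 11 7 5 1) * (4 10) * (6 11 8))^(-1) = [1, 5, 2, 3, 10, 7, 8, 11, 0, 9, 4, 6] = (0 1 5 7 11 6 8)(4 10)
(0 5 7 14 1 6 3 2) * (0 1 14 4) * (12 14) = (0 5 7 4)(1 6 3 2)(12 14) = [5, 6, 1, 2, 0, 7, 3, 4, 8, 9, 10, 11, 14, 13, 12]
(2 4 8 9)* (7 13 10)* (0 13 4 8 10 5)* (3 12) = (0 13 5)(2 8 9)(3 12)(4 10 7) = [13, 1, 8, 12, 10, 0, 6, 4, 9, 2, 7, 11, 3, 5]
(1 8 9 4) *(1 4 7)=(1 8 9 7)=[0, 8, 2, 3, 4, 5, 6, 1, 9, 7]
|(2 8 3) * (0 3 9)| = |(0 3 2 8 9)| = 5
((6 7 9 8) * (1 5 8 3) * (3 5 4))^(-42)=(5 7 8 9 6)=[0, 1, 2, 3, 4, 7, 5, 8, 9, 6]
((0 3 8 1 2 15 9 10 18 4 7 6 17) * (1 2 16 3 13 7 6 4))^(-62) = (0 6 7)(1 16 3 8 2 15 9 10 18)(4 13 17) = [6, 16, 15, 8, 13, 5, 7, 0, 2, 10, 18, 11, 12, 17, 14, 9, 3, 4, 1]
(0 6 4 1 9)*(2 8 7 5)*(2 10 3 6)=(0 2 8 7 5 10 3 6 4 1 9)=[2, 9, 8, 6, 1, 10, 4, 5, 7, 0, 3]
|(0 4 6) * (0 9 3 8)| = 6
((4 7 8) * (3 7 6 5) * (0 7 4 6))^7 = (8) = [0, 1, 2, 3, 4, 5, 6, 7, 8]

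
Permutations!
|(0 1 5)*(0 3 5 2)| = 6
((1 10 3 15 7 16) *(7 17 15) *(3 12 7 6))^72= (17)(1 12 16 10 7)= [0, 12, 2, 3, 4, 5, 6, 1, 8, 9, 7, 11, 16, 13, 14, 15, 10, 17]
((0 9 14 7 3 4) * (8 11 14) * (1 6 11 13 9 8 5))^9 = (0 7 6 9)(1 13 4 14)(3 11 5 8) = [7, 13, 2, 11, 14, 8, 9, 6, 3, 0, 10, 5, 12, 4, 1]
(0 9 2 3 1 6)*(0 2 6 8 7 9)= (1 8 7 9 6 2 3)= [0, 8, 3, 1, 4, 5, 2, 9, 7, 6]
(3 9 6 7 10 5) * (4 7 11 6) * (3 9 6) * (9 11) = (3 6 9 4 7 10 5 11) = [0, 1, 2, 6, 7, 11, 9, 10, 8, 4, 5, 3]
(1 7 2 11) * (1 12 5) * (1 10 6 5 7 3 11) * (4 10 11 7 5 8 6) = (1 3 7 2)(4 10)(5 11 12)(6 8) = [0, 3, 1, 7, 10, 11, 8, 2, 6, 9, 4, 12, 5]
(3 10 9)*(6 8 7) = (3 10 9)(6 8 7) = [0, 1, 2, 10, 4, 5, 8, 6, 7, 3, 9]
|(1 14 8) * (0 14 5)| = |(0 14 8 1 5)| = 5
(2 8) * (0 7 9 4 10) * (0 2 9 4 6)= (0 7 4 10 2 8 9 6)= [7, 1, 8, 3, 10, 5, 0, 4, 9, 6, 2]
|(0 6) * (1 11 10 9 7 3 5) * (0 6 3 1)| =15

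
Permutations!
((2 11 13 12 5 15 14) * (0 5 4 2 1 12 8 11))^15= (0 2 4 12 1 14 15 5)= [2, 14, 4, 3, 12, 0, 6, 7, 8, 9, 10, 11, 1, 13, 15, 5]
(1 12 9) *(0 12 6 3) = (0 12 9 1 6 3) = [12, 6, 2, 0, 4, 5, 3, 7, 8, 1, 10, 11, 9]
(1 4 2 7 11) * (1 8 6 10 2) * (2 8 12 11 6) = (1 4)(2 7 6 10 8)(11 12) = [0, 4, 7, 3, 1, 5, 10, 6, 2, 9, 8, 12, 11]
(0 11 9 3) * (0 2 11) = (2 11 9 3) = [0, 1, 11, 2, 4, 5, 6, 7, 8, 3, 10, 9]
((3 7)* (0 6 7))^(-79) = (0 6 7 3) = [6, 1, 2, 0, 4, 5, 7, 3]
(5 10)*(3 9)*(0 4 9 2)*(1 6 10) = (0 4 9 3 2)(1 6 10 5) = [4, 6, 0, 2, 9, 1, 10, 7, 8, 3, 5]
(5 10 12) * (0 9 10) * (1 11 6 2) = (0 9 10 12 5)(1 11 6 2) = [9, 11, 1, 3, 4, 0, 2, 7, 8, 10, 12, 6, 5]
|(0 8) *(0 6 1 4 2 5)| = |(0 8 6 1 4 2 5)| = 7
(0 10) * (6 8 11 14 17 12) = (0 10)(6 8 11 14 17 12) = [10, 1, 2, 3, 4, 5, 8, 7, 11, 9, 0, 14, 6, 13, 17, 15, 16, 12]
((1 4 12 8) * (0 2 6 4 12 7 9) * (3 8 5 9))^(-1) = (0 9 5 12 1 8 3 7 4 6 2) = [9, 8, 0, 7, 6, 12, 2, 4, 3, 5, 10, 11, 1]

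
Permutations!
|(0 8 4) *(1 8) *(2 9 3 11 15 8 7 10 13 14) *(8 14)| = 42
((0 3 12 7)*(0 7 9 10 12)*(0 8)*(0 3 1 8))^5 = (0 1 8 3)(9 12 10) = [1, 8, 2, 0, 4, 5, 6, 7, 3, 12, 9, 11, 10]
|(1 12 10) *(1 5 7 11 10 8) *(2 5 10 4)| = 15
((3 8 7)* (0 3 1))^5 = (8) = [0, 1, 2, 3, 4, 5, 6, 7, 8]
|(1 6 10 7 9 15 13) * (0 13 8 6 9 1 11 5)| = |(0 13 11 5)(1 9 15 8 6 10 7)| = 28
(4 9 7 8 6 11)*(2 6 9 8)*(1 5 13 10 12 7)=(1 5 13 10 12 7 2 6 11 4 8 9)=[0, 5, 6, 3, 8, 13, 11, 2, 9, 1, 12, 4, 7, 10]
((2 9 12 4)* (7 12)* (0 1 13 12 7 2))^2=(0 13 4 1 12)=[13, 12, 2, 3, 1, 5, 6, 7, 8, 9, 10, 11, 0, 4]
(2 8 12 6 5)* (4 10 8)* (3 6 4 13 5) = (2 13 5)(3 6)(4 10 8 12) = [0, 1, 13, 6, 10, 2, 3, 7, 12, 9, 8, 11, 4, 5]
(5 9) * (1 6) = (1 6)(5 9) = [0, 6, 2, 3, 4, 9, 1, 7, 8, 5]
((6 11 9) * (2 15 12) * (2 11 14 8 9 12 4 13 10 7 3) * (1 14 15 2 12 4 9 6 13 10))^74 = [0, 15, 2, 11, 7, 5, 1, 12, 13, 8, 3, 10, 4, 6, 9, 14] = (1 15 14 9 8 13 6)(3 11 10)(4 7 12)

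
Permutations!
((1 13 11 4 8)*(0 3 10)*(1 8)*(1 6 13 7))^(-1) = [10, 7, 2, 0, 11, 5, 4, 1, 8, 9, 3, 13, 12, 6] = (0 10 3)(1 7)(4 11 13 6)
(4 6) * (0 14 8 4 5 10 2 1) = (0 14 8 4 6 5 10 2 1) = [14, 0, 1, 3, 6, 10, 5, 7, 4, 9, 2, 11, 12, 13, 8]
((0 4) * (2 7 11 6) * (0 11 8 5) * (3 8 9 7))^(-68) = (0 2)(3 4)(5 6)(8 11) = [2, 1, 0, 4, 3, 6, 5, 7, 11, 9, 10, 8]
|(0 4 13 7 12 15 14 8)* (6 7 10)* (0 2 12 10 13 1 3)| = 60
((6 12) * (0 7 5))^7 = (0 7 5)(6 12) = [7, 1, 2, 3, 4, 0, 12, 5, 8, 9, 10, 11, 6]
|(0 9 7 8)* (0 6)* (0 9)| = |(6 9 7 8)| = 4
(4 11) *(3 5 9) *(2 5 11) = (2 5 9 3 11 4) = [0, 1, 5, 11, 2, 9, 6, 7, 8, 3, 10, 4]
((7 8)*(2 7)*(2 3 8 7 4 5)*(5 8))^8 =(2 3 4 5 8) =[0, 1, 3, 4, 5, 8, 6, 7, 2]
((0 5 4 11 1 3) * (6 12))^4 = (12)(0 1 4)(3 11 5) = [1, 4, 2, 11, 0, 3, 6, 7, 8, 9, 10, 5, 12]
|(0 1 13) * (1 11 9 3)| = |(0 11 9 3 1 13)| = 6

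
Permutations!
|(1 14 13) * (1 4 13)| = |(1 14)(4 13)| = 2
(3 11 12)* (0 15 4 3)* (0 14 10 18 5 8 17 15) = (3 11 12 14 10 18 5 8 17 15 4) = [0, 1, 2, 11, 3, 8, 6, 7, 17, 9, 18, 12, 14, 13, 10, 4, 16, 15, 5]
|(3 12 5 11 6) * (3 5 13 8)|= 12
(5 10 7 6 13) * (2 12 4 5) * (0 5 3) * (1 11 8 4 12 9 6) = (0 5 10 7 1 11 8 4 3)(2 9 6 13) = [5, 11, 9, 0, 3, 10, 13, 1, 4, 6, 7, 8, 12, 2]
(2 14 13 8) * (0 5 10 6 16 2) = (0 5 10 6 16 2 14 13 8) = [5, 1, 14, 3, 4, 10, 16, 7, 0, 9, 6, 11, 12, 8, 13, 15, 2]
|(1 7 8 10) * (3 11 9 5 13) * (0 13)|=12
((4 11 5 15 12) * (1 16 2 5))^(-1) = [0, 11, 16, 3, 12, 2, 6, 7, 8, 9, 10, 4, 15, 13, 14, 5, 1] = (1 11 4 12 15 5 2 16)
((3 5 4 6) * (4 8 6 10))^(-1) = (3 6 8 5)(4 10) = [0, 1, 2, 6, 10, 3, 8, 7, 5, 9, 4]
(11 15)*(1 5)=(1 5)(11 15)=[0, 5, 2, 3, 4, 1, 6, 7, 8, 9, 10, 15, 12, 13, 14, 11]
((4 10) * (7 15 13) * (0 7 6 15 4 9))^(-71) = (0 9 10 4 7)(6 15 13) = [9, 1, 2, 3, 7, 5, 15, 0, 8, 10, 4, 11, 12, 6, 14, 13]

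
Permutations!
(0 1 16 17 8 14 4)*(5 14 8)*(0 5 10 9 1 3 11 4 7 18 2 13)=[3, 16, 13, 11, 5, 14, 6, 18, 8, 1, 9, 4, 12, 0, 7, 15, 17, 10, 2]=(0 3 11 4 5 14 7 18 2 13)(1 16 17 10 9)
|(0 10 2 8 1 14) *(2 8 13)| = 10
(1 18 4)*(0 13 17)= [13, 18, 2, 3, 1, 5, 6, 7, 8, 9, 10, 11, 12, 17, 14, 15, 16, 0, 4]= (0 13 17)(1 18 4)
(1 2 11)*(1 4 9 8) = (1 2 11 4 9 8) = [0, 2, 11, 3, 9, 5, 6, 7, 1, 8, 10, 4]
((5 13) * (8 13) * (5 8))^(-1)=(8 13)=[0, 1, 2, 3, 4, 5, 6, 7, 13, 9, 10, 11, 12, 8]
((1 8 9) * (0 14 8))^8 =[9, 8, 2, 3, 4, 5, 6, 7, 0, 14, 10, 11, 12, 13, 1] =(0 9 14 1 8)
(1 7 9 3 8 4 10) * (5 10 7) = (1 5 10)(3 8 4 7 9) = [0, 5, 2, 8, 7, 10, 6, 9, 4, 3, 1]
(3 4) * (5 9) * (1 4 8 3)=(1 4)(3 8)(5 9)=[0, 4, 2, 8, 1, 9, 6, 7, 3, 5]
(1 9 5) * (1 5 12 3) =[0, 9, 2, 1, 4, 5, 6, 7, 8, 12, 10, 11, 3] =(1 9 12 3)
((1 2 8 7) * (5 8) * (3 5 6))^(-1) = [0, 7, 1, 6, 4, 3, 2, 8, 5] = (1 7 8 5 3 6 2)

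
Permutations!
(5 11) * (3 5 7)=(3 5 11 7)=[0, 1, 2, 5, 4, 11, 6, 3, 8, 9, 10, 7]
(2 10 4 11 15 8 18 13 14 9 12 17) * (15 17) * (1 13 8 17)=(1 13 14 9 12 15 17 2 10 4 11)(8 18)=[0, 13, 10, 3, 11, 5, 6, 7, 18, 12, 4, 1, 15, 14, 9, 17, 16, 2, 8]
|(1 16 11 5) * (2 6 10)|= |(1 16 11 5)(2 6 10)|= 12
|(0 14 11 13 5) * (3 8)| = 10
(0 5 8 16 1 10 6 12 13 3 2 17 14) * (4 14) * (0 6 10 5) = (1 5 8 16)(2 17 4 14 6 12 13 3) = [0, 5, 17, 2, 14, 8, 12, 7, 16, 9, 10, 11, 13, 3, 6, 15, 1, 4]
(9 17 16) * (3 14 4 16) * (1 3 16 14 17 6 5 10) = (1 3 17 16 9 6 5 10)(4 14) = [0, 3, 2, 17, 14, 10, 5, 7, 8, 6, 1, 11, 12, 13, 4, 15, 9, 16]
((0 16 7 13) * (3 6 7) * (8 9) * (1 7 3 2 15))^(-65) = (0 7 15 16 13 1 2)(3 6)(8 9) = [7, 2, 0, 6, 4, 5, 3, 15, 9, 8, 10, 11, 12, 1, 14, 16, 13]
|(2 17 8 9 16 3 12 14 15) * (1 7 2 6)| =|(1 7 2 17 8 9 16 3 12 14 15 6)| =12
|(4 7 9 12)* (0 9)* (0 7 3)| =|(0 9 12 4 3)| =5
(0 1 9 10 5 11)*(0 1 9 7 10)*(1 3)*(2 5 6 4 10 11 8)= [9, 7, 5, 1, 10, 8, 4, 11, 2, 0, 6, 3]= (0 9)(1 7 11 3)(2 5 8)(4 10 6)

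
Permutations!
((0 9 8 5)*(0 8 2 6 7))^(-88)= (0 2 7 9 6)= [2, 1, 7, 3, 4, 5, 0, 9, 8, 6]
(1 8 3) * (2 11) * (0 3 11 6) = (0 3 1 8 11 2 6) = [3, 8, 6, 1, 4, 5, 0, 7, 11, 9, 10, 2]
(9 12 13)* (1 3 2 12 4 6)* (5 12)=[0, 3, 5, 2, 6, 12, 1, 7, 8, 4, 10, 11, 13, 9]=(1 3 2 5 12 13 9 4 6)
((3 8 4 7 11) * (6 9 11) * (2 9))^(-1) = (2 6 7 4 8 3 11 9) = [0, 1, 6, 11, 8, 5, 7, 4, 3, 2, 10, 9]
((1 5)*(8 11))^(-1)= [0, 5, 2, 3, 4, 1, 6, 7, 11, 9, 10, 8]= (1 5)(8 11)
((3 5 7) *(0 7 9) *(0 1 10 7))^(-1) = (1 9 5 3 7 10) = [0, 9, 2, 7, 4, 3, 6, 10, 8, 5, 1]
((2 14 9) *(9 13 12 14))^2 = (12 13 14) = [0, 1, 2, 3, 4, 5, 6, 7, 8, 9, 10, 11, 13, 14, 12]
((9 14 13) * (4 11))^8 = (9 13 14) = [0, 1, 2, 3, 4, 5, 6, 7, 8, 13, 10, 11, 12, 14, 9]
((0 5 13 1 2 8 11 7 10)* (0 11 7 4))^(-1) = [4, 13, 1, 3, 11, 0, 6, 8, 2, 9, 7, 10, 12, 5] = (0 4 11 10 7 8 2 1 13 5)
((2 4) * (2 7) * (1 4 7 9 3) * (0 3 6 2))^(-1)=(0 7 2 6 9 4 1 3)=[7, 3, 6, 0, 1, 5, 9, 2, 8, 4]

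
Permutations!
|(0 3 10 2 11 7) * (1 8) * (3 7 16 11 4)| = |(0 7)(1 8)(2 4 3 10)(11 16)| = 4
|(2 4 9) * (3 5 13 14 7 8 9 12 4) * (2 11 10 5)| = 8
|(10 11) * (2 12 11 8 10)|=|(2 12 11)(8 10)|=6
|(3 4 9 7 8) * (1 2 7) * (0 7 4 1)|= 8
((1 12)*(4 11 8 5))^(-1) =(1 12)(4 5 8 11) =[0, 12, 2, 3, 5, 8, 6, 7, 11, 9, 10, 4, 1]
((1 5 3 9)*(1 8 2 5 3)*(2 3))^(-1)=[0, 5, 1, 8, 4, 2, 6, 7, 9, 3]=(1 5 2)(3 8 9)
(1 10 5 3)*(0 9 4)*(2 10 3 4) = (0 9 2 10 5 4)(1 3) = [9, 3, 10, 1, 0, 4, 6, 7, 8, 2, 5]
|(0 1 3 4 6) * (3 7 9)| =|(0 1 7 9 3 4 6)| =7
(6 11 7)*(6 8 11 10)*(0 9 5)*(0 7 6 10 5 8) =(0 9 8 11 6 5 7) =[9, 1, 2, 3, 4, 7, 5, 0, 11, 8, 10, 6]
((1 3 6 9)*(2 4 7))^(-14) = (1 6)(2 4 7)(3 9) = [0, 6, 4, 9, 7, 5, 1, 2, 8, 3]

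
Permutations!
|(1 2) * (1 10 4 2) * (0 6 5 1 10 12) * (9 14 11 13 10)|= 12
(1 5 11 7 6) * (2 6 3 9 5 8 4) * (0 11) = [11, 8, 6, 9, 2, 0, 1, 3, 4, 5, 10, 7] = (0 11 7 3 9 5)(1 8 4 2 6)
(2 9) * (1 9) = (1 9 2) = [0, 9, 1, 3, 4, 5, 6, 7, 8, 2]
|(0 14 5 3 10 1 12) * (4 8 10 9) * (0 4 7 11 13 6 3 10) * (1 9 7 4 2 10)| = |(0 14 5 1 12 2 10 9 4 8)(3 7 11 13 6)| = 10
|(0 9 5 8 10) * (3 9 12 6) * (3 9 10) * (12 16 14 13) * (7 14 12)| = |(0 16 12 6 9 5 8 3 10)(7 14 13)| = 9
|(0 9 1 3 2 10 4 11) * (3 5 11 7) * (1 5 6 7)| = 28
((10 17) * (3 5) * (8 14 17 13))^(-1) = (3 5)(8 13 10 17 14) = [0, 1, 2, 5, 4, 3, 6, 7, 13, 9, 17, 11, 12, 10, 8, 15, 16, 14]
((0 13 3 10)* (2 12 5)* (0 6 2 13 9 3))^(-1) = (0 13 5 12 2 6 10 3 9) = [13, 1, 6, 9, 4, 12, 10, 7, 8, 0, 3, 11, 2, 5]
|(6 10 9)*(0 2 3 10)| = 6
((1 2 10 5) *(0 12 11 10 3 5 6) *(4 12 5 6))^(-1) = (0 6 3 2 1 5)(4 10 11 12) = [6, 5, 1, 2, 10, 0, 3, 7, 8, 9, 11, 12, 4]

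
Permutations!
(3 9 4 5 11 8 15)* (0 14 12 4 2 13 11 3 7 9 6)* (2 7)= [14, 1, 13, 6, 5, 3, 0, 9, 15, 7, 10, 8, 4, 11, 12, 2]= (0 14 12 4 5 3 6)(2 13 11 8 15)(7 9)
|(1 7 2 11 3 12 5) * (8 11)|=|(1 7 2 8 11 3 12 5)|=8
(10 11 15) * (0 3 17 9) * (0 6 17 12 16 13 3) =(3 12 16 13)(6 17 9)(10 11 15) =[0, 1, 2, 12, 4, 5, 17, 7, 8, 6, 11, 15, 16, 3, 14, 10, 13, 9]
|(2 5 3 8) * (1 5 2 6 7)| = |(1 5 3 8 6 7)| = 6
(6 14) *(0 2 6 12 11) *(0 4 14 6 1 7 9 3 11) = (0 2 1 7 9 3 11 4 14 12) = [2, 7, 1, 11, 14, 5, 6, 9, 8, 3, 10, 4, 0, 13, 12]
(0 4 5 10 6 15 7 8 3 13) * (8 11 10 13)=(0 4 5 13)(3 8)(6 15 7 11 10)=[4, 1, 2, 8, 5, 13, 15, 11, 3, 9, 6, 10, 12, 0, 14, 7]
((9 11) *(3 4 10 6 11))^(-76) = (3 10 11)(4 6 9) = [0, 1, 2, 10, 6, 5, 9, 7, 8, 4, 11, 3]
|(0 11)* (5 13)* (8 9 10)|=6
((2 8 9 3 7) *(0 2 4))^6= (0 4 7 3 9 8 2)= [4, 1, 0, 9, 7, 5, 6, 3, 2, 8]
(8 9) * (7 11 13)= (7 11 13)(8 9)= [0, 1, 2, 3, 4, 5, 6, 11, 9, 8, 10, 13, 12, 7]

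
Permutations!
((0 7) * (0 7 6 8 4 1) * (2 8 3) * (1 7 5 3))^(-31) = [1, 6, 3, 5, 8, 7, 0, 4, 2] = (0 1 6)(2 3 5 7 4 8)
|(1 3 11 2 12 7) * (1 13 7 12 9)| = |(1 3 11 2 9)(7 13)| = 10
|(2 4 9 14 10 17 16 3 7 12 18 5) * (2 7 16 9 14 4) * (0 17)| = |(0 17 9 4 14 10)(3 16)(5 7 12 18)| = 12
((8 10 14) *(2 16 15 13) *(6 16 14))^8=(16)=[0, 1, 2, 3, 4, 5, 6, 7, 8, 9, 10, 11, 12, 13, 14, 15, 16]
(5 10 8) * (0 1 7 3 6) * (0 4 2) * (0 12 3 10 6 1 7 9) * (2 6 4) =(0 7 10 8 5 4 6 2 12 3 1 9) =[7, 9, 12, 1, 6, 4, 2, 10, 5, 0, 8, 11, 3]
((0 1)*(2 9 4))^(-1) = (0 1)(2 4 9) = [1, 0, 4, 3, 9, 5, 6, 7, 8, 2]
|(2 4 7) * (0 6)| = |(0 6)(2 4 7)| = 6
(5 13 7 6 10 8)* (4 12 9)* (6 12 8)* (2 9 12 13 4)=(2 9)(4 8 5)(6 10)(7 13)=[0, 1, 9, 3, 8, 4, 10, 13, 5, 2, 6, 11, 12, 7]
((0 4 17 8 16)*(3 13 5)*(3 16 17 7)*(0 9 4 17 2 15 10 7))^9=(0 5 10 17 16 7 8 9 3 2 4 13 15)=[5, 1, 4, 2, 13, 10, 6, 8, 9, 3, 17, 11, 12, 15, 14, 0, 7, 16]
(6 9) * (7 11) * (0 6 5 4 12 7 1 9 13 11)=(0 6 13 11 1 9 5 4 12 7)=[6, 9, 2, 3, 12, 4, 13, 0, 8, 5, 10, 1, 7, 11]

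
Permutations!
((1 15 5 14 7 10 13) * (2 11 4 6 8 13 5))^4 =[0, 4, 8, 3, 1, 5, 15, 7, 2, 9, 10, 13, 12, 11, 14, 6] =(1 4)(2 8)(6 15)(11 13)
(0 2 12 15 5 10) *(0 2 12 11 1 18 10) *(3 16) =[12, 18, 11, 16, 4, 0, 6, 7, 8, 9, 2, 1, 15, 13, 14, 5, 3, 17, 10] =(0 12 15 5)(1 18 10 2 11)(3 16)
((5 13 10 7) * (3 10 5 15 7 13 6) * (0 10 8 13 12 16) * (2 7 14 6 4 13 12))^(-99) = (16) = [0, 1, 2, 3, 4, 5, 6, 7, 8, 9, 10, 11, 12, 13, 14, 15, 16]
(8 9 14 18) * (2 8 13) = (2 8 9 14 18 13) = [0, 1, 8, 3, 4, 5, 6, 7, 9, 14, 10, 11, 12, 2, 18, 15, 16, 17, 13]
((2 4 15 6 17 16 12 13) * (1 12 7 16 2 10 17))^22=[0, 17, 1, 3, 12, 5, 10, 7, 8, 9, 15, 11, 2, 4, 14, 13, 16, 6]=(1 17 6 10 15 13 4 12 2)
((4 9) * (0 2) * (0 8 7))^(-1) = (0 7 8 2)(4 9) = [7, 1, 0, 3, 9, 5, 6, 8, 2, 4]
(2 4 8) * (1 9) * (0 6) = (0 6)(1 9)(2 4 8) = [6, 9, 4, 3, 8, 5, 0, 7, 2, 1]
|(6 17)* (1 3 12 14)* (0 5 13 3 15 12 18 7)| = 12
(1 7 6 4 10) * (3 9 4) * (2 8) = (1 7 6 3 9 4 10)(2 8) = [0, 7, 8, 9, 10, 5, 3, 6, 2, 4, 1]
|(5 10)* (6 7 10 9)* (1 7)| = |(1 7 10 5 9 6)| = 6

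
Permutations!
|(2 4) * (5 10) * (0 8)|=|(0 8)(2 4)(5 10)|=2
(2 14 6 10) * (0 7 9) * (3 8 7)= (0 3 8 7 9)(2 14 6 10)= [3, 1, 14, 8, 4, 5, 10, 9, 7, 0, 2, 11, 12, 13, 6]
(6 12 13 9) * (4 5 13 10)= [0, 1, 2, 3, 5, 13, 12, 7, 8, 6, 4, 11, 10, 9]= (4 5 13 9 6 12 10)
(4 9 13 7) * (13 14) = (4 9 14 13 7) = [0, 1, 2, 3, 9, 5, 6, 4, 8, 14, 10, 11, 12, 7, 13]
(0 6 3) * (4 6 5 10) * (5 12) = [12, 1, 2, 0, 6, 10, 3, 7, 8, 9, 4, 11, 5] = (0 12 5 10 4 6 3)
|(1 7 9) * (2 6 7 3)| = 6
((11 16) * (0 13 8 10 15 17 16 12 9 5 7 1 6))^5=[17, 10, 2, 3, 4, 13, 15, 8, 11, 0, 12, 1, 6, 16, 14, 9, 7, 5]=(0 17 5 13 16 7 8 11 1 10 12 6 15 9)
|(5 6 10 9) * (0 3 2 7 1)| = |(0 3 2 7 1)(5 6 10 9)| = 20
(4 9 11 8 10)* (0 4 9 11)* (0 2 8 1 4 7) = [7, 4, 8, 3, 11, 5, 6, 0, 10, 2, 9, 1] = (0 7)(1 4 11)(2 8 10 9)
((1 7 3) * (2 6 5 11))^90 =(2 5)(6 11) =[0, 1, 5, 3, 4, 2, 11, 7, 8, 9, 10, 6]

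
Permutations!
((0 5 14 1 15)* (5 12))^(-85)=[15, 14, 2, 3, 4, 12, 6, 7, 8, 9, 10, 11, 0, 13, 5, 1]=(0 15 1 14 5 12)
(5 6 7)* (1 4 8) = (1 4 8)(5 6 7) = [0, 4, 2, 3, 8, 6, 7, 5, 1]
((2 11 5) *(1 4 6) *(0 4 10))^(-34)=(0 4 6 1 10)(2 5 11)=[4, 10, 5, 3, 6, 11, 1, 7, 8, 9, 0, 2]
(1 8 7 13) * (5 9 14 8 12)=(1 12 5 9 14 8 7 13)=[0, 12, 2, 3, 4, 9, 6, 13, 7, 14, 10, 11, 5, 1, 8]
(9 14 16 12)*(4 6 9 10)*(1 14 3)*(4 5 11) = (1 14 16 12 10 5 11 4 6 9 3) = [0, 14, 2, 1, 6, 11, 9, 7, 8, 3, 5, 4, 10, 13, 16, 15, 12]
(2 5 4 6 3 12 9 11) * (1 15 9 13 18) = (1 15 9 11 2 5 4 6 3 12 13 18) = [0, 15, 5, 12, 6, 4, 3, 7, 8, 11, 10, 2, 13, 18, 14, 9, 16, 17, 1]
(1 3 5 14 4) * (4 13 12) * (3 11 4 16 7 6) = (1 11 4)(3 5 14 13 12 16 7 6) = [0, 11, 2, 5, 1, 14, 3, 6, 8, 9, 10, 4, 16, 12, 13, 15, 7]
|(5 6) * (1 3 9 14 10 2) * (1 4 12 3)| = 14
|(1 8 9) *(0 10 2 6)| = 12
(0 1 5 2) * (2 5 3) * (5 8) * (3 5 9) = (0 1 5 8 9 3 2) = [1, 5, 0, 2, 4, 8, 6, 7, 9, 3]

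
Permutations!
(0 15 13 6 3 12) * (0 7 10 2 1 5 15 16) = (0 16)(1 5 15 13 6 3 12 7 10 2) = [16, 5, 1, 12, 4, 15, 3, 10, 8, 9, 2, 11, 7, 6, 14, 13, 0]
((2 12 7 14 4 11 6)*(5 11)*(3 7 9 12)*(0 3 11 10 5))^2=(0 7 4 3 14)(2 6 11)=[7, 1, 6, 14, 3, 5, 11, 4, 8, 9, 10, 2, 12, 13, 0]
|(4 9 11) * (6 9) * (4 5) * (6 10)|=6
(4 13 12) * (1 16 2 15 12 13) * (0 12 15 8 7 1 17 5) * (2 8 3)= (0 12 4 17 5)(1 16 8 7)(2 3)= [12, 16, 3, 2, 17, 0, 6, 1, 7, 9, 10, 11, 4, 13, 14, 15, 8, 5]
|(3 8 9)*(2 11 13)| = 3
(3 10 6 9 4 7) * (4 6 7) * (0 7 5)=[7, 1, 2, 10, 4, 0, 9, 3, 8, 6, 5]=(0 7 3 10 5)(6 9)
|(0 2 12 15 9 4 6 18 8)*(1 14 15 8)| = 28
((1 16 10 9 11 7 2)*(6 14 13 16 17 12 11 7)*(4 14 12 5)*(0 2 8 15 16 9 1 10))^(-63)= (0 14)(1 7)(2 13)(4 16)(5 15)(8 17)(9 10)= [14, 7, 13, 3, 16, 15, 6, 1, 17, 10, 9, 11, 12, 2, 0, 5, 4, 8]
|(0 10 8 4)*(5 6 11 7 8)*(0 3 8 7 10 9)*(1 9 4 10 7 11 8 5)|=18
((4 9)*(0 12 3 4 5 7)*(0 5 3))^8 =(12)(3 9 4) =[0, 1, 2, 9, 3, 5, 6, 7, 8, 4, 10, 11, 12]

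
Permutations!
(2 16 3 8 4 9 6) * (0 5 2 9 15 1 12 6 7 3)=(0 5 2 16)(1 12 6 9 7 3 8 4 15)=[5, 12, 16, 8, 15, 2, 9, 3, 4, 7, 10, 11, 6, 13, 14, 1, 0]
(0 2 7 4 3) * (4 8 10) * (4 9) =[2, 1, 7, 0, 3, 5, 6, 8, 10, 4, 9] =(0 2 7 8 10 9 4 3)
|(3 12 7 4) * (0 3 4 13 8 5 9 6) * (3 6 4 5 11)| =6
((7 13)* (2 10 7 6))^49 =[0, 1, 6, 3, 4, 5, 13, 10, 8, 9, 2, 11, 12, 7] =(2 6 13 7 10)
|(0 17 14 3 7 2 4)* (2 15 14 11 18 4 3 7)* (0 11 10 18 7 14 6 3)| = |(0 17 10 18 4 11 7 15 6 3 2)| = 11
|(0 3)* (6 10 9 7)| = 4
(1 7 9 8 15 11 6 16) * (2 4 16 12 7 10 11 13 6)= (1 10 11 2 4 16)(6 12 7 9 8 15 13)= [0, 10, 4, 3, 16, 5, 12, 9, 15, 8, 11, 2, 7, 6, 14, 13, 1]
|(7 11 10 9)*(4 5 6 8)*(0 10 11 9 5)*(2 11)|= |(0 10 5 6 8 4)(2 11)(7 9)|= 6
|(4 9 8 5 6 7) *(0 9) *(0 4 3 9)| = |(3 9 8 5 6 7)| = 6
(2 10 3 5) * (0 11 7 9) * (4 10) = (0 11 7 9)(2 4 10 3 5) = [11, 1, 4, 5, 10, 2, 6, 9, 8, 0, 3, 7]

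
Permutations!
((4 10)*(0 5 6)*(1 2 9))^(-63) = [0, 1, 2, 3, 10, 5, 6, 7, 8, 9, 4] = (4 10)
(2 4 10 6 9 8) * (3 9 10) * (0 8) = (0 8 2 4 3 9)(6 10) = [8, 1, 4, 9, 3, 5, 10, 7, 2, 0, 6]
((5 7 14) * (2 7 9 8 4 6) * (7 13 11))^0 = (14) = [0, 1, 2, 3, 4, 5, 6, 7, 8, 9, 10, 11, 12, 13, 14]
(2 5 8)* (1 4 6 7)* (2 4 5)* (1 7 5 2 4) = [0, 2, 4, 3, 6, 8, 5, 7, 1] = (1 2 4 6 5 8)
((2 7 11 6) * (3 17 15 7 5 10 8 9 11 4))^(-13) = (2 5 10 8 9 11 6)(3 15 4 17 7) = [0, 1, 5, 15, 17, 10, 2, 3, 9, 11, 8, 6, 12, 13, 14, 4, 16, 7]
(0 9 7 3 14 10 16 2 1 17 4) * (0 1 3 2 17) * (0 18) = (0 9 7 2 3 14 10 16 17 4 1 18) = [9, 18, 3, 14, 1, 5, 6, 2, 8, 7, 16, 11, 12, 13, 10, 15, 17, 4, 0]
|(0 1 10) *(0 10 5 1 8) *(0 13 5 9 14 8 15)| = |(0 15)(1 9 14 8 13 5)| = 6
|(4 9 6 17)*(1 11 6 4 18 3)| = |(1 11 6 17 18 3)(4 9)| = 6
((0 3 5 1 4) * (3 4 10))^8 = (10) = [0, 1, 2, 3, 4, 5, 6, 7, 8, 9, 10]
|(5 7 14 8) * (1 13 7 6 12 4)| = 9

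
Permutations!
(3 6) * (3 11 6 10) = (3 10)(6 11) = [0, 1, 2, 10, 4, 5, 11, 7, 8, 9, 3, 6]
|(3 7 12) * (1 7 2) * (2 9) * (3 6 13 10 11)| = 10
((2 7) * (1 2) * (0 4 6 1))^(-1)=(0 7 2 1 6 4)=[7, 6, 1, 3, 0, 5, 4, 2]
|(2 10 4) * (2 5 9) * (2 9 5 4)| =2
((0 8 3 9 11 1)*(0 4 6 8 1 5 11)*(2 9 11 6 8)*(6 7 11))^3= [8, 3, 1, 9, 6, 5, 0, 7, 2, 4, 10, 11]= (11)(0 8 2 1 3 9 4 6)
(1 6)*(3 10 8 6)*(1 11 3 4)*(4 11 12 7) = (1 11 3 10 8 6 12 7 4) = [0, 11, 2, 10, 1, 5, 12, 4, 6, 9, 8, 3, 7]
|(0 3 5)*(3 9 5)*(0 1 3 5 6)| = |(0 9 6)(1 3 5)| = 3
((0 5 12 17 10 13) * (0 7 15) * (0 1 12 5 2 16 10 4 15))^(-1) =[7, 15, 0, 3, 17, 5, 6, 13, 8, 9, 16, 11, 1, 10, 14, 4, 2, 12] =(0 7 13 10 16 2)(1 15 4 17 12)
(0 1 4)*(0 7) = (0 1 4 7) = [1, 4, 2, 3, 7, 5, 6, 0]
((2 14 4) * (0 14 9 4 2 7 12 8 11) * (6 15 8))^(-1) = (0 11 8 15 6 12 7 4 9 2 14) = [11, 1, 14, 3, 9, 5, 12, 4, 15, 2, 10, 8, 7, 13, 0, 6]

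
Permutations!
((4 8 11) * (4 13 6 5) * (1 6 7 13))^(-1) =(1 11 8 4 5 6)(7 13) =[0, 11, 2, 3, 5, 6, 1, 13, 4, 9, 10, 8, 12, 7]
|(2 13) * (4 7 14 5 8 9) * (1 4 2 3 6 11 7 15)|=|(1 4 15)(2 13 3 6 11 7 14 5 8 9)|=30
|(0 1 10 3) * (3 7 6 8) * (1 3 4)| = 6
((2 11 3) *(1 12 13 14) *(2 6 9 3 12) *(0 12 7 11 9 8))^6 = (0 9 13 6 1)(2 12 3 14 8) = [9, 0, 12, 14, 4, 5, 1, 7, 2, 13, 10, 11, 3, 6, 8]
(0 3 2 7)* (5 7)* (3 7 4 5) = (0 7)(2 3)(4 5) = [7, 1, 3, 2, 5, 4, 6, 0]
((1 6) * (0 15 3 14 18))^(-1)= (0 18 14 3 15)(1 6)= [18, 6, 2, 15, 4, 5, 1, 7, 8, 9, 10, 11, 12, 13, 3, 0, 16, 17, 14]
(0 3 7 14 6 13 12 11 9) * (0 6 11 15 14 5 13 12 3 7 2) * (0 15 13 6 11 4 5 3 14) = (0 7 3 2 15)(4 5 6 12 13 14)(9 11) = [7, 1, 15, 2, 5, 6, 12, 3, 8, 11, 10, 9, 13, 14, 4, 0]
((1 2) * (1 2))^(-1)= (2)= [0, 1, 2]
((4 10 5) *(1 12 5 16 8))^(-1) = (1 8 16 10 4 5 12) = [0, 8, 2, 3, 5, 12, 6, 7, 16, 9, 4, 11, 1, 13, 14, 15, 10]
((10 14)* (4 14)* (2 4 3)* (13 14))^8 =(2 13 10)(3 4 14) =[0, 1, 13, 4, 14, 5, 6, 7, 8, 9, 2, 11, 12, 10, 3]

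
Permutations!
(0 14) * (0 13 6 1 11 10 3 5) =(0 14 13 6 1 11 10 3 5) =[14, 11, 2, 5, 4, 0, 1, 7, 8, 9, 3, 10, 12, 6, 13]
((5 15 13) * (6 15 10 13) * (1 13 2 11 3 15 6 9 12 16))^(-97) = (1 5 2 3 9 16 13 10 11 15 12) = [0, 5, 3, 9, 4, 2, 6, 7, 8, 16, 11, 15, 1, 10, 14, 12, 13]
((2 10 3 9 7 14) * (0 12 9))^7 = (0 3 10 2 14 7 9 12) = [3, 1, 14, 10, 4, 5, 6, 9, 8, 12, 2, 11, 0, 13, 7]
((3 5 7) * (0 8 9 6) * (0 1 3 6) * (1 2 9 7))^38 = [7, 5, 0, 1, 4, 3, 9, 2, 6, 8] = (0 7 2)(1 5 3)(6 9 8)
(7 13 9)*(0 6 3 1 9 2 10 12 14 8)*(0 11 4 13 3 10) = [6, 9, 0, 1, 13, 5, 10, 3, 11, 7, 12, 4, 14, 2, 8] = (0 6 10 12 14 8 11 4 13 2)(1 9 7 3)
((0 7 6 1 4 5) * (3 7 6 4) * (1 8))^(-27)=(0 7 8 5 3 6 4 1)=[7, 0, 2, 6, 1, 3, 4, 8, 5]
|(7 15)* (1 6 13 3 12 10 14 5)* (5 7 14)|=21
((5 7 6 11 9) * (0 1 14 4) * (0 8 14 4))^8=(0 8 1 14 4)(5 11 7 9 6)=[8, 14, 2, 3, 0, 11, 5, 9, 1, 6, 10, 7, 12, 13, 4]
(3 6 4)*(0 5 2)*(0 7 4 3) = (0 5 2 7 4)(3 6) = [5, 1, 7, 6, 0, 2, 3, 4]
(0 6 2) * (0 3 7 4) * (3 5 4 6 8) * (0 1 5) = (0 8 3 7 6 2)(1 5 4) = [8, 5, 0, 7, 1, 4, 2, 6, 3]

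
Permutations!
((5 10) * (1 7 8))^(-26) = (10)(1 7 8) = [0, 7, 2, 3, 4, 5, 6, 8, 1, 9, 10]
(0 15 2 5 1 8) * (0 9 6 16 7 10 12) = (0 15 2 5 1 8 9 6 16 7 10 12) = [15, 8, 5, 3, 4, 1, 16, 10, 9, 6, 12, 11, 0, 13, 14, 2, 7]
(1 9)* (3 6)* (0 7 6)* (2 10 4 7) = (0 2 10 4 7 6 3)(1 9) = [2, 9, 10, 0, 7, 5, 3, 6, 8, 1, 4]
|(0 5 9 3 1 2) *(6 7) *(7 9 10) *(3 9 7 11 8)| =8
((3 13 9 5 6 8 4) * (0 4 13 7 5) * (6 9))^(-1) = [9, 1, 2, 4, 0, 7, 13, 3, 6, 5, 10, 11, 12, 8] = (0 9 5 7 3 4)(6 13 8)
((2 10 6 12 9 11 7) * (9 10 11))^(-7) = (2 7 11)(6 10 12) = [0, 1, 7, 3, 4, 5, 10, 11, 8, 9, 12, 2, 6]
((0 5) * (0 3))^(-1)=(0 3 5)=[3, 1, 2, 5, 4, 0]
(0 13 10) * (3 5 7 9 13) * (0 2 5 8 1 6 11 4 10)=(0 3 8 1 6 11 4 10 2 5 7 9 13)=[3, 6, 5, 8, 10, 7, 11, 9, 1, 13, 2, 4, 12, 0]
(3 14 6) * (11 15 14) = (3 11 15 14 6) = [0, 1, 2, 11, 4, 5, 3, 7, 8, 9, 10, 15, 12, 13, 6, 14]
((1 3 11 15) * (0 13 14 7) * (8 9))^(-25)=(0 7 14 13)(1 15 11 3)(8 9)=[7, 15, 2, 1, 4, 5, 6, 14, 9, 8, 10, 3, 12, 0, 13, 11]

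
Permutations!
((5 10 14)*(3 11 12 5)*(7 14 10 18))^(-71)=(3 14 7 18 5 12 11)=[0, 1, 2, 14, 4, 12, 6, 18, 8, 9, 10, 3, 11, 13, 7, 15, 16, 17, 5]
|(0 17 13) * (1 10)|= 6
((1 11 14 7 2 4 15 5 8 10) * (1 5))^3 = (1 7 15 14 4 11 2) = [0, 7, 1, 3, 11, 5, 6, 15, 8, 9, 10, 2, 12, 13, 4, 14]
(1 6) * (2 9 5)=[0, 6, 9, 3, 4, 2, 1, 7, 8, 5]=(1 6)(2 9 5)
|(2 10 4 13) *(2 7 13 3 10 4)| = 4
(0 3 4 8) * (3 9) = [9, 1, 2, 4, 8, 5, 6, 7, 0, 3] = (0 9 3 4 8)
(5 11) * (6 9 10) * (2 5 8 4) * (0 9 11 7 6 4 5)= [9, 1, 0, 3, 2, 7, 11, 6, 5, 10, 4, 8]= (0 9 10 4 2)(5 7 6 11 8)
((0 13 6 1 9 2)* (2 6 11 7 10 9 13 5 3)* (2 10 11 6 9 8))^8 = (0 3 8)(1 6 13)(2 5 10) = [3, 6, 5, 8, 4, 10, 13, 7, 0, 9, 2, 11, 12, 1]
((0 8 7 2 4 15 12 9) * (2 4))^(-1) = (0 9 12 15 4 7 8) = [9, 1, 2, 3, 7, 5, 6, 8, 0, 12, 10, 11, 15, 13, 14, 4]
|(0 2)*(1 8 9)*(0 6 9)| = |(0 2 6 9 1 8)| = 6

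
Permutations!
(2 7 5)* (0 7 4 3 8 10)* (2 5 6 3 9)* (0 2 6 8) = (0 7 8 10 2 4 9 6 3) = [7, 1, 4, 0, 9, 5, 3, 8, 10, 6, 2]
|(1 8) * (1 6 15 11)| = |(1 8 6 15 11)| = 5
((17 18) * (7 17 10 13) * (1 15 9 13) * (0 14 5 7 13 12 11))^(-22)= (0 5 17 10 15 12)(1 9 11 14 7 18)= [5, 9, 2, 3, 4, 17, 6, 18, 8, 11, 15, 14, 0, 13, 7, 12, 16, 10, 1]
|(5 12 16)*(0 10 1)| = |(0 10 1)(5 12 16)| = 3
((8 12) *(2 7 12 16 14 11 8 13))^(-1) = (2 13 12 7)(8 11 14 16) = [0, 1, 13, 3, 4, 5, 6, 2, 11, 9, 10, 14, 7, 12, 16, 15, 8]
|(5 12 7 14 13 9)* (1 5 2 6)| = 9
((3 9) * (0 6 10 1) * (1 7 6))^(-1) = [1, 0, 2, 9, 4, 5, 7, 10, 8, 3, 6] = (0 1)(3 9)(6 7 10)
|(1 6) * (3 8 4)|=|(1 6)(3 8 4)|=6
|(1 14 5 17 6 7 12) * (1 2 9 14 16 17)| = 10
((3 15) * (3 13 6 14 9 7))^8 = [0, 1, 2, 15, 4, 5, 14, 3, 8, 7, 10, 11, 12, 6, 9, 13] = (3 15 13 6 14 9 7)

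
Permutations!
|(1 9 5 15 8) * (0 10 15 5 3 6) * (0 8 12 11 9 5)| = |(0 10 15 12 11 9 3 6 8 1 5)| = 11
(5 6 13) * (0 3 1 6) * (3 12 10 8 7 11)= (0 12 10 8 7 11 3 1 6 13 5)= [12, 6, 2, 1, 4, 0, 13, 11, 7, 9, 8, 3, 10, 5]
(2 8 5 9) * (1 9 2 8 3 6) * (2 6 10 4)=(1 9 8 5 6)(2 3 10 4)=[0, 9, 3, 10, 2, 6, 1, 7, 5, 8, 4]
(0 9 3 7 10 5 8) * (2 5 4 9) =(0 2 5 8)(3 7 10 4 9) =[2, 1, 5, 7, 9, 8, 6, 10, 0, 3, 4]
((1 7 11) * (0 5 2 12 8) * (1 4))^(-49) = (0 5 2 12 8)(1 4 11 7) = [5, 4, 12, 3, 11, 2, 6, 1, 0, 9, 10, 7, 8]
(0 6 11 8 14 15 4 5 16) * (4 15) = [6, 1, 2, 3, 5, 16, 11, 7, 14, 9, 10, 8, 12, 13, 4, 15, 0] = (0 6 11 8 14 4 5 16)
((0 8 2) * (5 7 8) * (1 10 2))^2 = (0 7 1 2 5 8 10) = [7, 2, 5, 3, 4, 8, 6, 1, 10, 9, 0]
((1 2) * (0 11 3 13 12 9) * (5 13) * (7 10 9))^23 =(0 12 11 7 3 10 5 9 13)(1 2) =[12, 2, 1, 10, 4, 9, 6, 3, 8, 13, 5, 7, 11, 0]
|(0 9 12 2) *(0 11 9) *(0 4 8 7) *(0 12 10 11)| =6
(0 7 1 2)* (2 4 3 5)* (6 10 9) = [7, 4, 0, 5, 3, 2, 10, 1, 8, 6, 9] = (0 7 1 4 3 5 2)(6 10 9)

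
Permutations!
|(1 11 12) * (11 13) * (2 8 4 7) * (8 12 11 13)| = |(13)(1 8 4 7 2 12)| = 6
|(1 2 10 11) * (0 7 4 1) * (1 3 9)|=|(0 7 4 3 9 1 2 10 11)|=9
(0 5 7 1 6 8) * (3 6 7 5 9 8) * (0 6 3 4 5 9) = [0, 7, 2, 3, 5, 9, 4, 1, 6, 8] = (1 7)(4 5 9 8 6)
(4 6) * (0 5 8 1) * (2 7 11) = (0 5 8 1)(2 7 11)(4 6) = [5, 0, 7, 3, 6, 8, 4, 11, 1, 9, 10, 2]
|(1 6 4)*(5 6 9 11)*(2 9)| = |(1 2 9 11 5 6 4)| = 7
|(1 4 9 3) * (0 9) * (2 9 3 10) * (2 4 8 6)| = |(0 3 1 8 6 2 9 10 4)| = 9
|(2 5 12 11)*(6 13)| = |(2 5 12 11)(6 13)| = 4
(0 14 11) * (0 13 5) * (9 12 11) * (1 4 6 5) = (0 14 9 12 11 13 1 4 6 5) = [14, 4, 2, 3, 6, 0, 5, 7, 8, 12, 10, 13, 11, 1, 9]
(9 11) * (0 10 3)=(0 10 3)(9 11)=[10, 1, 2, 0, 4, 5, 6, 7, 8, 11, 3, 9]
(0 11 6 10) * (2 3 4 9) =[11, 1, 3, 4, 9, 5, 10, 7, 8, 2, 0, 6] =(0 11 6 10)(2 3 4 9)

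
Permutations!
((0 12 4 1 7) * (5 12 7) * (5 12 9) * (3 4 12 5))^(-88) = [0, 9, 2, 1, 5, 3, 6, 7, 8, 4, 10, 11, 12] = (12)(1 9 4 5 3)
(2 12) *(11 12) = (2 11 12) = [0, 1, 11, 3, 4, 5, 6, 7, 8, 9, 10, 12, 2]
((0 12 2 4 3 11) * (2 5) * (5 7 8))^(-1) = (0 11 3 4 2 5 8 7 12) = [11, 1, 5, 4, 2, 8, 6, 12, 7, 9, 10, 3, 0]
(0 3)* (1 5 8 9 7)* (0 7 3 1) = (0 1 5 8 9 3 7) = [1, 5, 2, 7, 4, 8, 6, 0, 9, 3]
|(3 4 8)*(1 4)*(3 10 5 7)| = |(1 4 8 10 5 7 3)| = 7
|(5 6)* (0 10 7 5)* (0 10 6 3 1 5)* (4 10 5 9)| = |(0 6 5 3 1 9 4 10 7)| = 9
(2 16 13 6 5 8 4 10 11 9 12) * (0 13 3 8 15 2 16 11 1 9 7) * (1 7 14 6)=(0 13 1 9 12 16 3 8 4 10 7)(2 11 14 6 5 15)=[13, 9, 11, 8, 10, 15, 5, 0, 4, 12, 7, 14, 16, 1, 6, 2, 3]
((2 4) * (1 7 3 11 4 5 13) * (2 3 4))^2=(1 4 11 5)(2 13 7 3)=[0, 4, 13, 2, 11, 1, 6, 3, 8, 9, 10, 5, 12, 7]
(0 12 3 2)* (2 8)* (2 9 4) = (0 12 3 8 9 4 2) = [12, 1, 0, 8, 2, 5, 6, 7, 9, 4, 10, 11, 3]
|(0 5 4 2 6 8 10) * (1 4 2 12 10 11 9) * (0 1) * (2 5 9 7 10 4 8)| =10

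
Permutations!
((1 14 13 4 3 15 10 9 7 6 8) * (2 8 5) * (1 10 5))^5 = (1 15 9 13 2 6 3 10 14 5 7 4 8) = [0, 15, 6, 10, 8, 7, 3, 4, 1, 13, 14, 11, 12, 2, 5, 9]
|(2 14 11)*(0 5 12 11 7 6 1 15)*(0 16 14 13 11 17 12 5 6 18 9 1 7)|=|(0 6 7 18 9 1 15 16 14)(2 13 11)(12 17)|=18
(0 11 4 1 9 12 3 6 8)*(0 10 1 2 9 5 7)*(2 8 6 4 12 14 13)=(0 11 12 3 4 8 10 1 5 7)(2 9 14 13)=[11, 5, 9, 4, 8, 7, 6, 0, 10, 14, 1, 12, 3, 2, 13]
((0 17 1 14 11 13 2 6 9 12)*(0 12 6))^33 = (0 13 14 17 2 11 1)(6 9) = [13, 0, 11, 3, 4, 5, 9, 7, 8, 6, 10, 1, 12, 14, 17, 15, 16, 2]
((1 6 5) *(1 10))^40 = (10) = [0, 1, 2, 3, 4, 5, 6, 7, 8, 9, 10]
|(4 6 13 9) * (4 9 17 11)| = |(4 6 13 17 11)| = 5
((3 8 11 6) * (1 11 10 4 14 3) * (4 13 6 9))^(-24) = [0, 8, 2, 11, 6, 5, 3, 7, 9, 13, 4, 10, 12, 14, 1] = (1 8 9 13 14)(3 11 10 4 6)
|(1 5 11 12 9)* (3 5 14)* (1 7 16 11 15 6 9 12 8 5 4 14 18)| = |(1 18)(3 4 14)(5 15 6 9 7 16 11 8)| = 24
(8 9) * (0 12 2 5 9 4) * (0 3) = [12, 1, 5, 0, 3, 9, 6, 7, 4, 8, 10, 11, 2] = (0 12 2 5 9 8 4 3)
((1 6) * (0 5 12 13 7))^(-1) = (0 7 13 12 5)(1 6) = [7, 6, 2, 3, 4, 0, 1, 13, 8, 9, 10, 11, 5, 12]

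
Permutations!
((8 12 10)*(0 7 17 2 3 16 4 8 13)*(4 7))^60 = (17) = [0, 1, 2, 3, 4, 5, 6, 7, 8, 9, 10, 11, 12, 13, 14, 15, 16, 17]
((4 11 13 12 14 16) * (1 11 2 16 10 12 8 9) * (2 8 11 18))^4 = [0, 4, 9, 3, 18, 5, 6, 7, 2, 16, 12, 11, 14, 13, 10, 15, 1, 17, 8] = (1 4 18 8 2 9 16)(10 12 14)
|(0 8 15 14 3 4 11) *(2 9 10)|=|(0 8 15 14 3 4 11)(2 9 10)|=21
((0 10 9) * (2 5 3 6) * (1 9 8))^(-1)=[9, 8, 6, 5, 4, 2, 3, 7, 10, 1, 0]=(0 9 1 8 10)(2 6 3 5)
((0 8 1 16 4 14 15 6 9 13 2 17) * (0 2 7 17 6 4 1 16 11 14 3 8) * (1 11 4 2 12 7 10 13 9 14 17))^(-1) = (1 7 12 17 11 16 8 3 4)(2 15 14 6)(10 13) = [0, 7, 15, 4, 1, 5, 2, 12, 3, 9, 13, 16, 17, 10, 6, 14, 8, 11]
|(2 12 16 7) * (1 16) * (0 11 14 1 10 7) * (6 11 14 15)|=12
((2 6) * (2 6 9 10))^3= (10)= [0, 1, 2, 3, 4, 5, 6, 7, 8, 9, 10]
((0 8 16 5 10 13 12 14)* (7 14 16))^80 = (16) = [0, 1, 2, 3, 4, 5, 6, 7, 8, 9, 10, 11, 12, 13, 14, 15, 16]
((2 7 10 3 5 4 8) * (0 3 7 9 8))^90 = (10)(0 5)(3 4) = [5, 1, 2, 4, 3, 0, 6, 7, 8, 9, 10]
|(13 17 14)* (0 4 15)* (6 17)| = |(0 4 15)(6 17 14 13)| = 12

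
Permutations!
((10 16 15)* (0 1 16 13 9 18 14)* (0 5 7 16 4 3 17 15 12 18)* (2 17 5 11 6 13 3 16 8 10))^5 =(0 18 9 12 13 16 6 4 11 1 14)(2 15 17) =[18, 14, 15, 3, 11, 5, 4, 7, 8, 12, 10, 1, 13, 16, 0, 17, 6, 2, 9]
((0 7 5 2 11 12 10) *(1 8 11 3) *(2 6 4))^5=[2, 0, 12, 10, 11, 1, 8, 3, 7, 9, 4, 5, 6]=(0 2 12 6 8 7 3 10 4 11 5 1)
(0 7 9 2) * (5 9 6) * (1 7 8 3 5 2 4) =(0 8 3 5 9 4 1 7 6 2) =[8, 7, 0, 5, 1, 9, 2, 6, 3, 4]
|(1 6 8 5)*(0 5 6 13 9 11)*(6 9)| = |(0 5 1 13 6 8 9 11)| = 8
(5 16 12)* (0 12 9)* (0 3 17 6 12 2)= [2, 1, 0, 17, 4, 16, 12, 7, 8, 3, 10, 11, 5, 13, 14, 15, 9, 6]= (0 2)(3 17 6 12 5 16 9)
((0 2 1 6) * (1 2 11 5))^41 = [11, 6, 2, 3, 4, 1, 0, 7, 8, 9, 10, 5] = (0 11 5 1 6)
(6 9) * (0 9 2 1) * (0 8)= (0 9 6 2 1 8)= [9, 8, 1, 3, 4, 5, 2, 7, 0, 6]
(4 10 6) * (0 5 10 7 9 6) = (0 5 10)(4 7 9 6) = [5, 1, 2, 3, 7, 10, 4, 9, 8, 6, 0]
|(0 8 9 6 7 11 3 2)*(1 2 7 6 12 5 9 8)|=3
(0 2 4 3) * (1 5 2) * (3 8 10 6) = (0 1 5 2 4 8 10 6 3) = [1, 5, 4, 0, 8, 2, 3, 7, 10, 9, 6]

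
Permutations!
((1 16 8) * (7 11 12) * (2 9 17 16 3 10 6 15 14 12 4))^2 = (1 10 15 12 11 2 17 8 3 6 14 7 4 9 16) = [0, 10, 17, 6, 9, 5, 14, 4, 3, 16, 15, 2, 11, 13, 7, 12, 1, 8]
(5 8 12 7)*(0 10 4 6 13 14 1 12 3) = (0 10 4 6 13 14 1 12 7 5 8 3) = [10, 12, 2, 0, 6, 8, 13, 5, 3, 9, 4, 11, 7, 14, 1]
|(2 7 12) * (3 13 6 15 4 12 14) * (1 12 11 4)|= |(1 12 2 7 14 3 13 6 15)(4 11)|= 18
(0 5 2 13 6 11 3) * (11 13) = (0 5 2 11 3)(6 13) = [5, 1, 11, 0, 4, 2, 13, 7, 8, 9, 10, 3, 12, 6]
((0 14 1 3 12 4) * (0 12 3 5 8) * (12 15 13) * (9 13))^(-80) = (15) = [0, 1, 2, 3, 4, 5, 6, 7, 8, 9, 10, 11, 12, 13, 14, 15]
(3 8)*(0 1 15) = (0 1 15)(3 8) = [1, 15, 2, 8, 4, 5, 6, 7, 3, 9, 10, 11, 12, 13, 14, 0]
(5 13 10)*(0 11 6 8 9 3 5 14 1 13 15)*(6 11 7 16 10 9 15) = [7, 13, 2, 5, 4, 6, 8, 16, 15, 3, 14, 11, 12, 9, 1, 0, 10] = (0 7 16 10 14 1 13 9 3 5 6 8 15)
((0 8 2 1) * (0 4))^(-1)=[4, 2, 8, 3, 1, 5, 6, 7, 0]=(0 4 1 2 8)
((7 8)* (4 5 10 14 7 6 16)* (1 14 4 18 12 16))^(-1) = (1 6 8 7 14)(4 10 5)(12 18 16) = [0, 6, 2, 3, 10, 4, 8, 14, 7, 9, 5, 11, 18, 13, 1, 15, 12, 17, 16]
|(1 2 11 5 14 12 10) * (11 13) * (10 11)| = 4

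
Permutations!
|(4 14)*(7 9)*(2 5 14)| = 4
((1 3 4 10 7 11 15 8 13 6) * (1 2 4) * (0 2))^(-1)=(0 6 13 8 15 11 7 10 4 2)(1 3)=[6, 3, 0, 1, 2, 5, 13, 10, 15, 9, 4, 7, 12, 8, 14, 11]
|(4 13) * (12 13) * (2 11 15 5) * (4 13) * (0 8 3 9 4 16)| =28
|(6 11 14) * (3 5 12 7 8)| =15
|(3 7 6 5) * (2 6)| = |(2 6 5 3 7)| = 5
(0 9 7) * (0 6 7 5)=(0 9 5)(6 7)=[9, 1, 2, 3, 4, 0, 7, 6, 8, 5]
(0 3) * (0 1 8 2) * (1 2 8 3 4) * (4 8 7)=[8, 3, 0, 2, 1, 5, 6, 4, 7]=(0 8 7 4 1 3 2)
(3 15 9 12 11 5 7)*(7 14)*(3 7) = (3 15 9 12 11 5 14) = [0, 1, 2, 15, 4, 14, 6, 7, 8, 12, 10, 5, 11, 13, 3, 9]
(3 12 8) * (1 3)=(1 3 12 8)=[0, 3, 2, 12, 4, 5, 6, 7, 1, 9, 10, 11, 8]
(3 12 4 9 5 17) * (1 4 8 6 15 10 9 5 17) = (1 4 5)(3 12 8 6 15 10 9 17) = [0, 4, 2, 12, 5, 1, 15, 7, 6, 17, 9, 11, 8, 13, 14, 10, 16, 3]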